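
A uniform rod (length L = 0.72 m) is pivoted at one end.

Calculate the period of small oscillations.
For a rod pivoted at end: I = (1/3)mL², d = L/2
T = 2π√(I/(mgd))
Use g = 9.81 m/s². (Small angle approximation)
I/m = (1/3)L² = 0.1728 m²; d = L/2 = 0.36 m
T = 2π√(I/(mgd)) = 2π√(0.1728/(9.81×0.36)) = 1.39 s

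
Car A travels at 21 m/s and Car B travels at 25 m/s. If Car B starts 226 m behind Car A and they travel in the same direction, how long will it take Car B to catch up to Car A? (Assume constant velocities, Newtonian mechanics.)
Relative speed: v_rel = 25 - 21 = 4 m/s
Time to catch: t = d₀/v_rel = 226/4 = 56.5 s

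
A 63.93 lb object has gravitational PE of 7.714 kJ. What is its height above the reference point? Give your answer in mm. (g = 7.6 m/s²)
PE = mgh → h = PE/(mg) = 7714 J / (29 kg × 7.6 m/s²) = 35 m = 35000.0 mm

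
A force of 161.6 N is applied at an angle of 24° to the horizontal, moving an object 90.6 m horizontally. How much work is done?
W = Fd cosθ = 161.6×90.6×cos(24°) = 13375.0 J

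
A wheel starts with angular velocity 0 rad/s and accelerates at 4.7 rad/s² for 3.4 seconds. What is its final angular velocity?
ω = ω₀ + αt = 0 + 4.7 × 3.4 = 15.98 rad/s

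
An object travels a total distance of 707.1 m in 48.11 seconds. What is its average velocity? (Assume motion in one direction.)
v_avg = Δd / Δt = 707.1 / 48.11 = 14.7 m/s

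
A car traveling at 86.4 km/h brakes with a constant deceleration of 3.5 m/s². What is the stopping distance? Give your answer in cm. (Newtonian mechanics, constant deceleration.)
d = v₀² / (2a) (with unit conversion) = 8229.0 cm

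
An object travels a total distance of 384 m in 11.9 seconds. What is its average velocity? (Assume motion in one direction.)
v_avg = Δd / Δt = 384 / 11.9 = 32.27 m/s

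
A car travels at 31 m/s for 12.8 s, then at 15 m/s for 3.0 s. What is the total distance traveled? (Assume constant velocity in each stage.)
d₁ = v₁t₁ = 31 × 12.8 = 396.8 m
d₂ = v₂t₂ = 15 × 3.0 = 45 m
d_total = 396.8 + 45 = 441.8 m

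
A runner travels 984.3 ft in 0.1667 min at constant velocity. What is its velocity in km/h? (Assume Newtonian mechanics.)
v = d/t (with unit conversion) = 108.0 km/h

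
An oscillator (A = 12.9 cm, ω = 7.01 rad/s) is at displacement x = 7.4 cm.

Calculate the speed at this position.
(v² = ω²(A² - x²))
v = ω√(A² − x²) = 7.01×√(0.129² − 0.074²) = 0.7407 m/s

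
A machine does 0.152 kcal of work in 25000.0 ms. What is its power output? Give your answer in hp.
P = W/t = 636 J / 25 s = 25.44 W = 0.03411 hp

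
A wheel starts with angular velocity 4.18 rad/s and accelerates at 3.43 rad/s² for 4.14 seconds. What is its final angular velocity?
ω = ω₀ + αt = 4.18 + 3.43 × 4.14 = 18.38 rad/s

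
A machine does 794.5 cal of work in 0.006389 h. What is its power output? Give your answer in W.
P = W/t = 3324 J / 23 s = 144.5 W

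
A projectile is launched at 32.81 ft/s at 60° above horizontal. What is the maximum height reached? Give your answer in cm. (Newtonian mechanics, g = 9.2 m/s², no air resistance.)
H = v₀²sin²(θ)/(2g) (with unit conversion) = 407.6 cm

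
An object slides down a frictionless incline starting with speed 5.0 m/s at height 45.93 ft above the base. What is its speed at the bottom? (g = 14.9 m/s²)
½mv₀² + mgh = ½mv² → v = √(v₀² + 2gh) = √(5² + 2×14.9×14) = 21.03 m/s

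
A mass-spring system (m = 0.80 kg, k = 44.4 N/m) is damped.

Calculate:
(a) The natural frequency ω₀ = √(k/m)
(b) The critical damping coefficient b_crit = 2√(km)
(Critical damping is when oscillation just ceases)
ω₀ = √(k/m) = √(44.4/0.8) = 7.45 rad/s
b_crit = 2√(km) = 2√(44.4×0.8) = 11.92 kg/s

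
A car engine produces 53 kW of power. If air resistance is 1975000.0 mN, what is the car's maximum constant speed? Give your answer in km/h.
P = Fv → v = P/F = 53000 W / 1975 N = 26.84 m/s = 96.61 km/h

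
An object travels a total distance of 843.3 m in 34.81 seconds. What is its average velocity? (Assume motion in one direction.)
v_avg = Δd / Δt = 843.3 / 34.81 = 24.23 m/s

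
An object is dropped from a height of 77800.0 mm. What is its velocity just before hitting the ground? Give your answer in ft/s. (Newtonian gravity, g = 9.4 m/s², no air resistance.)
v = √(2gh) (with unit conversion) = 125.5 ft/s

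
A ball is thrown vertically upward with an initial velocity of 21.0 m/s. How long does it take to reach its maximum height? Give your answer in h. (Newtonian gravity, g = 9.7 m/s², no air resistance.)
t_up = v₀/g (with unit conversion) = 0.0006014 h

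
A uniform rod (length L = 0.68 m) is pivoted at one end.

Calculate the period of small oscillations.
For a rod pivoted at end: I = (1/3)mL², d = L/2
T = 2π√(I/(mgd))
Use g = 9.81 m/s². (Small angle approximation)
I/m = (1/3)L² = 0.1541 m²; d = L/2 = 0.34 m
T = 2π√(I/(mgd)) = 2π√(0.1541/(9.81×0.34)) = 1.351 s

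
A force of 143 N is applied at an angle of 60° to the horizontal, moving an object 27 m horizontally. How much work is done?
W = Fd cosθ = 143×27×cos(60°) = 1930.5 J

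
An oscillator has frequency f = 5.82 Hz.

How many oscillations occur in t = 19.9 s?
n = f×t = 5.82×19.9 = 115.8 oscillations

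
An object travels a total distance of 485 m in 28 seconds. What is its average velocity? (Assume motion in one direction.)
v_avg = Δd / Δt = 485 / 28 = 17.32 m/s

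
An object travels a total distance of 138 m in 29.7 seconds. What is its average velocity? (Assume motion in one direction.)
v_avg = Δd / Δt = 138 / 29.7 = 4.65 m/s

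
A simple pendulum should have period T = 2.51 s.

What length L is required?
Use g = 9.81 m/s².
T = 2π√(L/g) → L = g(T/2π)² = 9.81×(2.51/2π)² = 1.566 m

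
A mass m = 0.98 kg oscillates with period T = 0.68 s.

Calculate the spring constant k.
T = 2π√(m/k) → k = m(2π/T)² = 0.98×(2π/0.68)² = 83.67 N/m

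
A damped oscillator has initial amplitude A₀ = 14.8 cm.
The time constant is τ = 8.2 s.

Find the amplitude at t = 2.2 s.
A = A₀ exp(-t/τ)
A = A₀ exp(−t/τ) = 14.8×exp(−2.2/8.2) = 11.32 cm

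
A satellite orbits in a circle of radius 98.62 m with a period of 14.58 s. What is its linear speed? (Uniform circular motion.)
v = 2πr/T = 2π×98.62/14.58 = 42.5 m/s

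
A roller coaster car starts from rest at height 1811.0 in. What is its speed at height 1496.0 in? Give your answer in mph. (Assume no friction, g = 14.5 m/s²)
mgh₁ = ½mv₂² + mgh₂ → v₂ = √(2g(h₁−h₂)) = √(2×14.5×(46−38)) = 15.23 m/s = 34.07 mph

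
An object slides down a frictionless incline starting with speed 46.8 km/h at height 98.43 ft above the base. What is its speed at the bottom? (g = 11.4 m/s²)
½mv₀² + mgh = ½mv² → v = √(v₀² + 2gh) = √(13² + 2×11.4×30) = 29.21 m/s = 105.1 km/h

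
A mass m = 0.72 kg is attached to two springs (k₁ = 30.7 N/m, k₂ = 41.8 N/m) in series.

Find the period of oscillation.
k_eq = k₁k₂/(k₁+k₂) = 17.7 N/m
T = 2π√(m/k_eq) = 2π√(0.72/17.7) = 1.267 s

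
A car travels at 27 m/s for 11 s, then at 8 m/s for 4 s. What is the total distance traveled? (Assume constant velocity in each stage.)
d₁ = v₁t₁ = 27 × 11 = 297 m
d₂ = v₂t₂ = 8 × 4 = 32 m
d_total = 297 + 32 = 329 m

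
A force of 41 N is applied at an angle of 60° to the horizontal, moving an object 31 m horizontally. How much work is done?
W = Fd cosθ = 41×31×cos(60°) = 635.5 J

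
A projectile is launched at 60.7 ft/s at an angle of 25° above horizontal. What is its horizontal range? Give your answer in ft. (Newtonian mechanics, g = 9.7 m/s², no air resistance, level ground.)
R = v₀² sin(2θ) / g (with unit conversion) = 88.69 ft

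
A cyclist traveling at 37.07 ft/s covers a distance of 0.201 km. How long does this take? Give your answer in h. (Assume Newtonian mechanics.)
t = d/v (with unit conversion) = 0.004941 h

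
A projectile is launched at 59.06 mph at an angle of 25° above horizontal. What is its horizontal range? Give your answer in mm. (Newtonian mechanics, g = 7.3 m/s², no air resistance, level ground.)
R = v₀² sin(2θ) / g (with unit conversion) = 73150.0 mm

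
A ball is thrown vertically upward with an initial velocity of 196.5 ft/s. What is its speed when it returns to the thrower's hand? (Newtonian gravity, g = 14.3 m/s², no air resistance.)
By conservation of energy, the ball returns at the same speed = 196.5 ft/s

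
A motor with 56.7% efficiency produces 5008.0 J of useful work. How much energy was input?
W_in = W_out/η = 5008.0/0.567 = 8832.5 J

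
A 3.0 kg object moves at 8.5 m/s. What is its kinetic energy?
KE = ½mv² = ½×3.0×8.5² = 108.375 J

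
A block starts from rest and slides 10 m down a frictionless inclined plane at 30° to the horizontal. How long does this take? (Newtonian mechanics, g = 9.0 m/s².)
a = g sin(θ) = 9.0 × sin(30°) = 4.5 m/s²
t = √(2d/a) = √(2 × 10 / 4.5) = 2.11 s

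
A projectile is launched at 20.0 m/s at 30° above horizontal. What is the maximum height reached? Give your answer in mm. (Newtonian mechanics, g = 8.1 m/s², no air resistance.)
H = v₀²sin²(θ)/(2g) (with unit conversion) = 6173.0 mm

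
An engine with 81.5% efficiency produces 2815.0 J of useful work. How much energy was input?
W_in = W_out/η = 2815.0/0.815 = 3454.0 J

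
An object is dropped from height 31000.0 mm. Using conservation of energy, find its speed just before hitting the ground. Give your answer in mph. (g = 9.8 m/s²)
mgh = ½mv² → v = √(2gh) = √(2×9.8×31) = 24.65 m/s = 55.14 mph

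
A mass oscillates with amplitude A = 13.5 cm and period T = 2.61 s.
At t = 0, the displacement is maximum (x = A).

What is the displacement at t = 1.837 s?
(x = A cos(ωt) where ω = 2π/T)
ω = 2π/T = 2π/2.61 = 2.407 rad/s
x = A cos(ωt) = 13.5×cos(2.407×1.837) = -3.861 cm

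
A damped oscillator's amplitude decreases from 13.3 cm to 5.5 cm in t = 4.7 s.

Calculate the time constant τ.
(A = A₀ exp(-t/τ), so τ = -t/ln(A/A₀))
A/A₀ = 5.5/13.3 = 0.4135; ln(A/A₀) = -0.883
τ = −t/ln(A/A₀) = −4.7/-0.883 = 5.323 s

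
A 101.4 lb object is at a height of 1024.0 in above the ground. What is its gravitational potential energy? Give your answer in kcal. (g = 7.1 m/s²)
PE = mgh = 45.99 kg × 7.1 m/s² × 26.01 m = 8494 J = 2.03 kcal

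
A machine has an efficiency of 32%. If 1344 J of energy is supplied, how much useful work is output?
W_out = η × W_in = 0.32 × 1344 = 430.08 J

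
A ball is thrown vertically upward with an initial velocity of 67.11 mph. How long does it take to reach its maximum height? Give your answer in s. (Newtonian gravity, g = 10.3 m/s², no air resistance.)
t_up = v₀/g (with unit conversion) = 2.913 s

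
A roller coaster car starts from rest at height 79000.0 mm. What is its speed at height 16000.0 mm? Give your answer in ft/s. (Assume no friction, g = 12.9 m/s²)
mgh₁ = ½mv₂² + mgh₂ → v₂ = √(2g(h₁−h₂)) = √(2×12.9×(79−16)) = 40.32 m/s = 132.3 ft/s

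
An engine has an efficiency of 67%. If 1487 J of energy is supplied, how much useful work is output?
W_out = η × W_in = 0.67 × 1487 = 996.29 J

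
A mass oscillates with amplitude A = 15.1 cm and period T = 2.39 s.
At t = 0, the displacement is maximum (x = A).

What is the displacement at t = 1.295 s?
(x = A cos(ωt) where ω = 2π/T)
ω = 2π/T = 2π/2.39 = 2.629 rad/s
x = A cos(ωt) = 15.1×cos(2.629×1.295) = -14.58 cm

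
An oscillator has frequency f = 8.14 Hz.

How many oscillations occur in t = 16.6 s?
n = f×t = 8.14×16.6 = 135.1 oscillations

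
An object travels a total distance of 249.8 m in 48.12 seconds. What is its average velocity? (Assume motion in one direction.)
v_avg = Δd / Δt = 249.8 / 48.12 = 5.19 m/s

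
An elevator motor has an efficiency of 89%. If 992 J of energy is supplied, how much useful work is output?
W_out = η × W_in = 0.89 × 992 = 882.88 J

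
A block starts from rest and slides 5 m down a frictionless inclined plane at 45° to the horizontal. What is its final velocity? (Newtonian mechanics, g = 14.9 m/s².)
a = g sin(θ) = 14.9 × sin(45°) = 10.54 m/s²
v = √(2ad) = √(2 × 10.54 × 5) = 10.26 m/s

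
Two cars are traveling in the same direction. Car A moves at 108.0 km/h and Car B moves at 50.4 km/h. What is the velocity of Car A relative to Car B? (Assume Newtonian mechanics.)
v_rel = v_A - v_B = 108.0 - 50.4 = 57.6 km/h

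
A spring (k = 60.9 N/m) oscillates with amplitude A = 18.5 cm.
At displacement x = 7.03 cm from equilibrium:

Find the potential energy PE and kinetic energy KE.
E_total = ½kA² = ½×60.9×(0.185)² = 1.042 J
PE = ½kx² = ½×60.9×(0.0703)² = 0.1505 J
KE = E_total − PE = 0.8917 J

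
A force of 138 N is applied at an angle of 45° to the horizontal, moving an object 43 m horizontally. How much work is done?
W = Fd cosθ = 138×43×cos(45°) = 4196.0 J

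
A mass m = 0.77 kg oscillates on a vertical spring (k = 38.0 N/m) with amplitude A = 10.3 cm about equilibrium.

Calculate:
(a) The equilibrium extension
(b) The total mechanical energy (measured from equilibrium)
x_eq = mg/k = 0.77×9.81/38.0 = 0.1988 m = 19.88 cm
E = ½kA² = ½×38.0×(0.103)² = 0.2016 J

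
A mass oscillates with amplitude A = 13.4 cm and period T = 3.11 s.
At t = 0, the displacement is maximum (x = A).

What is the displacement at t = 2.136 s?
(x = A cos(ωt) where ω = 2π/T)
ω = 2π/T = 2π/3.11 = 2.02 rad/s
x = A cos(ωt) = 13.4×cos(2.02×2.136) = -5.181 cm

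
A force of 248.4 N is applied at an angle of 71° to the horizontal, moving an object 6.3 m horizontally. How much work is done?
W = Fd cosθ = 248.4×6.3×cos(71°) = 509.49 J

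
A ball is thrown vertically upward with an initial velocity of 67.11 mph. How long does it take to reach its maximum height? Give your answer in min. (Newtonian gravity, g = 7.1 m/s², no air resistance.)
t_up = v₀/g (with unit conversion) = 0.07042 min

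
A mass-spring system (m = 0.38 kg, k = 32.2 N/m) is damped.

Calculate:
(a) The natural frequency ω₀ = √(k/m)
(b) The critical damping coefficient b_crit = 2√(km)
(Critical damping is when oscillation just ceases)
ω₀ = √(k/m) = √(32.2/0.38) = 9.205 rad/s
b_crit = 2√(km) = 2√(32.2×0.38) = 6.996 kg/s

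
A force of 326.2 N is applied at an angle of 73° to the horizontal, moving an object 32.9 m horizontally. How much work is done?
W = Fd cosθ = 326.2×32.9×cos(73°) = 3137.7 J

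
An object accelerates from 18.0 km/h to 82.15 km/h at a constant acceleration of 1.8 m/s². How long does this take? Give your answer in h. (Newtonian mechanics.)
t = (v - v₀)/a (with unit conversion) = 0.00275 h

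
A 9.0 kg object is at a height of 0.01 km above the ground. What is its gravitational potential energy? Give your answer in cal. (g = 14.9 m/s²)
PE = mgh = 9 kg × 14.9 m/s² × 10 m = 1341 J = 320.5 cal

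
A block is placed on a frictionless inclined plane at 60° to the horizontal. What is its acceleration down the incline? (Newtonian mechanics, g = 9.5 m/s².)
a = g sin(θ) = 9.5 × sin(60°) = 9.5 × 0.866 = 8.23 m/s²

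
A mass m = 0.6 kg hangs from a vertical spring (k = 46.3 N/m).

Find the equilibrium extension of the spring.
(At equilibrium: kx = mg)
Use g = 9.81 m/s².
x_eq = mg/k = 0.6×9.81/46.3 = 0.1271 m = 12.71 cm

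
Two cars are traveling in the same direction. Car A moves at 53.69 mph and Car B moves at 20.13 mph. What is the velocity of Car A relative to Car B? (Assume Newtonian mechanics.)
v_rel = v_A - v_B = 53.69 - 20.13 = 33.56 mph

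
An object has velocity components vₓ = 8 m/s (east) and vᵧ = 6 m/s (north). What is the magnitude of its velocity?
|v| = √(vₓ² + vᵧ²) = √(8² + 6²) = √(100) = 10.0 m/s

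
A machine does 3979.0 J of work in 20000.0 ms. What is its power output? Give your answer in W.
P = W/t = 3979 J / 20 s = 198.9 W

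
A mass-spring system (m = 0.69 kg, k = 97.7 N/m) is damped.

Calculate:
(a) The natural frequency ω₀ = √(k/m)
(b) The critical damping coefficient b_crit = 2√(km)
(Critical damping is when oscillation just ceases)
ω₀ = √(k/m) = √(97.7/0.69) = 11.9 rad/s
b_crit = 2√(km) = 2√(97.7×0.69) = 16.42 kg/s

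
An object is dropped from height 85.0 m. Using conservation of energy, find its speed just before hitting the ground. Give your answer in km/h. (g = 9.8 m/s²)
mgh = ½mv² → v = √(2gh) = √(2×9.8×85) = 40.82 m/s = 146.9 km/h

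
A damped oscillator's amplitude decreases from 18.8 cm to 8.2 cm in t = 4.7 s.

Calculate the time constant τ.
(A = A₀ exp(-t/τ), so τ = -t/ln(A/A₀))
A/A₀ = 8.2/18.8 = 0.4362; ln(A/A₀) = -0.8297
τ = −t/ln(A/A₀) = −4.7/-0.8297 = 5.665 s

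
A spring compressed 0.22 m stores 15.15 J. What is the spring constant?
PE = ½kx² → k = 2PE/x² = 2×15.15/0.22² = 626.0 N/m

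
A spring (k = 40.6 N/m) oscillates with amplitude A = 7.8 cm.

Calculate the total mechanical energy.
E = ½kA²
E = ½kA² = ½×40.6×(0.078)² = 0.1235 J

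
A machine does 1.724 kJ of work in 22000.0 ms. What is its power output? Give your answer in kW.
P = W/t = 1724 J / 22 s = 78.36 W = 0.07836 kW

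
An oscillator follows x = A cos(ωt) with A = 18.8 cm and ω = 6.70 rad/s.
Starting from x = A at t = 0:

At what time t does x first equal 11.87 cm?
cos(ωt) = x/A = 11.87/18.8 = 0.6314
ωt = arccos(0.6314) = 0.8875 rad
t = 0.8875/6.7 = 0.1325 s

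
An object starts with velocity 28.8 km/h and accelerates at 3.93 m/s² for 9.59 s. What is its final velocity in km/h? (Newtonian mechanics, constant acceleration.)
v = v₀ + at (with unit conversion) = 164.5 km/h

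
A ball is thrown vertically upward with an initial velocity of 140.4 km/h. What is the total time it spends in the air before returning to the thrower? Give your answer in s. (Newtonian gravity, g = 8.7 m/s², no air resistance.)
t_total = 2v₀/g (with unit conversion) = 8.966 s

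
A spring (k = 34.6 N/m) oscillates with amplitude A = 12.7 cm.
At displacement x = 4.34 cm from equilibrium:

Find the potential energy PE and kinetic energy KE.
E_total = ½kA² = ½×34.6×(0.127)² = 0.279 J
PE = ½kx² = ½×34.6×(0.0434)² = 0.03259 J
KE = E_total − PE = 0.2464 J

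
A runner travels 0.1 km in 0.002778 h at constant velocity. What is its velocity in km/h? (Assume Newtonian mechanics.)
v = d/t (with unit conversion) = 36.0 km/h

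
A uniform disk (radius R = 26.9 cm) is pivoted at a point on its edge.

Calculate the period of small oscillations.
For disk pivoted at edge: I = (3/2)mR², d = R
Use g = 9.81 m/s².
I/m = (3/2)R² = 0.1085 m²; d = R = 0.269 m
T = 2π√((3/2)R²/(gR)) = 2π√(3R/(2g)) = 1.274 s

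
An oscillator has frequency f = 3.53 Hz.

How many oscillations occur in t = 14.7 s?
n = f×t = 3.53×14.7 = 51.89 oscillations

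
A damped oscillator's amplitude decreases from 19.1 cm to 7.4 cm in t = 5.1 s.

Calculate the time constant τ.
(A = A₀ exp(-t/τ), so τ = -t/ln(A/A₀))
A/A₀ = 7.4/19.1 = 0.3874; ln(A/A₀) = -0.9482
τ = −t/ln(A/A₀) = −5.1/-0.9482 = 5.379 s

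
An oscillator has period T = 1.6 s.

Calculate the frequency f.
f = 1/T = 1/1.6 = 0.625 Hz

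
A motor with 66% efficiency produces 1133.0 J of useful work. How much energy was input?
W_in = W_out/η = 1133.0/0.66 = 1716.7 J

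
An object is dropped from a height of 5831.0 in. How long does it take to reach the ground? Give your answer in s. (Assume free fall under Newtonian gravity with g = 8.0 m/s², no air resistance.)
t = √(2h/g) (with unit conversion) = 6.085 s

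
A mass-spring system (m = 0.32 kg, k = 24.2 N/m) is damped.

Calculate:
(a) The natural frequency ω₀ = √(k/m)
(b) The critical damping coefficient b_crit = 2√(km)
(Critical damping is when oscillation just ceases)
ω₀ = √(k/m) = √(24.2/0.32) = 8.696 rad/s
b_crit = 2√(km) = 2√(24.2×0.32) = 5.566 kg/s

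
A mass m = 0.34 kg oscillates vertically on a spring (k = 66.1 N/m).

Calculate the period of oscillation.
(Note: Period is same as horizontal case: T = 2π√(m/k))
T = 2π√(m/k) = 2π√(0.34/66.1) = 0.4506 s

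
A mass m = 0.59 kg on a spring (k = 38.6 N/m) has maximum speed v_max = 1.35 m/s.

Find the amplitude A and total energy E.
½mv²_max = ½kA² → A = v_max√(m/k) = 1.35×√(0.59/38.6) = 0.1669 m = 16.69 cm
E = ½mv²_max = ½×0.59×1.35² = 0.5376 J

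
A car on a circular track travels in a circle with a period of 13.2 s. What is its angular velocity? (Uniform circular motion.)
ω = 2π/T = 2π/13.2 = 0.476 rad/s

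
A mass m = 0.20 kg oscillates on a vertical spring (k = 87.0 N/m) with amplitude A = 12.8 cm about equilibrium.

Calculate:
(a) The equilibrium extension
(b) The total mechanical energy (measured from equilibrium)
x_eq = mg/k = 0.2×9.81/87.0 = 0.02255 m = 2.255 cm
E = ½kA² = ½×87.0×(0.128)² = 0.7127 J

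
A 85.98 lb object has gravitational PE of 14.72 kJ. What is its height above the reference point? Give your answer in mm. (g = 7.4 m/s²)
PE = mgh → h = PE/(mg) = 1.472e+04 J / (39 kg × 7.4 m/s²) = 51.01 m = 51010.0 mm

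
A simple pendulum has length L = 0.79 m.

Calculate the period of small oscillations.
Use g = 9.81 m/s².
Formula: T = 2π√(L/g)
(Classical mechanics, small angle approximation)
T = 2π√(L/g) = 2π√(0.79/9.81) = 1.783 s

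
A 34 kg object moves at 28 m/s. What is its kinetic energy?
KE = ½mv² = ½×34×28² = 13328.0 J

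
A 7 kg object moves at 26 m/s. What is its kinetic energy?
KE = ½mv² = ½×7×26² = 2366.0 J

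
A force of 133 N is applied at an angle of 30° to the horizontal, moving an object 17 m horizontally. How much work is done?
W = Fd cosθ = 133×17×cos(30°) = 1958.1 J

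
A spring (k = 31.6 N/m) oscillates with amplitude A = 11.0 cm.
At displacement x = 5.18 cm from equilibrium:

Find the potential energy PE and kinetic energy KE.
E_total = ½kA² = ½×31.6×(0.11)² = 0.1912 J
PE = ½kx² = ½×31.6×(0.0518)² = 0.0424 J
KE = E_total − PE = 0.1488 J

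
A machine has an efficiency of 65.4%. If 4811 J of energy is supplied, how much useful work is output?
W_out = η × W_in = 0.654 × 4811 = 3146.4 J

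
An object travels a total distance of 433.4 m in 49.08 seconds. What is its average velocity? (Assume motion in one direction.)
v_avg = Δd / Δt = 433.4 / 49.08 = 8.83 m/s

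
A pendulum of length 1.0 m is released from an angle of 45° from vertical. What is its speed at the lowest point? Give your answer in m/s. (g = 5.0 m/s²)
h = L(1 − cosθ) = 1.0×(1 − cos45°) = 0.2929 m
v = √(2gh) = √(2×5.0×0.2929) = 1.711 m/s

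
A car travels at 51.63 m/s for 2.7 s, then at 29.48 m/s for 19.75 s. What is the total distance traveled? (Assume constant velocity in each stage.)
d₁ = v₁t₁ = 51.63 × 2.7 = 139.401 m
d₂ = v₂t₂ = 29.48 × 19.75 = 582.23 m
d_total = 139.401 + 582.23 = 721.63 m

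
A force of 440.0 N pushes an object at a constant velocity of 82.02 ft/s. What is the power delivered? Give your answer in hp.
P = Fv = 440 N × 25 m/s = 1.1e+04 W = 14.75 hp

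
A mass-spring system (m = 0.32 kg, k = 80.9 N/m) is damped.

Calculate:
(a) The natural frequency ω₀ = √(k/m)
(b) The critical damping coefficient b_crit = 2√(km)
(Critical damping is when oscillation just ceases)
ω₀ = √(k/m) = √(80.9/0.32) = 15.9 rad/s
b_crit = 2√(km) = 2√(80.9×0.32) = 10.18 kg/s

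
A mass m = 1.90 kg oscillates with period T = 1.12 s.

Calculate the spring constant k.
T = 2π√(m/k) → k = m(2π/T)² = 1.9×(2π/1.12)² = 59.8 N/m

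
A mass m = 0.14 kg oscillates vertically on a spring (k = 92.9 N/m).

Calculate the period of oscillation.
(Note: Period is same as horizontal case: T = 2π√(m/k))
T = 2π√(m/k) = 2π√(0.14/92.9) = 0.2439 s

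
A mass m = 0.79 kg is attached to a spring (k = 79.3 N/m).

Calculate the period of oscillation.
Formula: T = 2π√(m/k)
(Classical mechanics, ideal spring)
T = 2π√(m/k) = 2π√(0.79/79.3) = 0.6271 s; f = 1/T = 1.595 Hz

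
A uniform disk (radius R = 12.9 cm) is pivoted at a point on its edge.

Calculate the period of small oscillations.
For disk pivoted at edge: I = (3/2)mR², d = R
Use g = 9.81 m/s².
I/m = (3/2)R² = 0.02496 m²; d = R = 0.129 m
T = 2π√((3/2)R²/(gR)) = 2π√(3R/(2g)) = 0.8824 s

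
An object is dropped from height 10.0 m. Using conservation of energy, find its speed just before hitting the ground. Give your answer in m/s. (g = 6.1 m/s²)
mgh = ½mv² → v = √(2gh) = √(2×6.1×10) = 11.05 m/s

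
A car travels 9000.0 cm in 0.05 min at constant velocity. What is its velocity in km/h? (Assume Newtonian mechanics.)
v = d/t (with unit conversion) = 108.0 km/h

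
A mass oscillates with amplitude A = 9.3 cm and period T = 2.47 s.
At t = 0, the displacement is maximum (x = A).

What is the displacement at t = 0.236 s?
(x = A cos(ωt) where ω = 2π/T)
ω = 2π/T = 2π/2.47 = 2.544 rad/s
x = A cos(ωt) = 9.3×cos(2.544×0.236) = 7.674 cm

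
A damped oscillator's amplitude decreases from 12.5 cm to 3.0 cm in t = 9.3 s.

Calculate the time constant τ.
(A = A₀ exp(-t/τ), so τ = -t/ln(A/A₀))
A/A₀ = 3.0/12.5 = 0.24; ln(A/A₀) = -1.427
τ = −t/ln(A/A₀) = −9.3/-1.427 = 6.517 s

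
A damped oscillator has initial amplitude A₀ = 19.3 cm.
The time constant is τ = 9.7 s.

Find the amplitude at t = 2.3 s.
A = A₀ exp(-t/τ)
A = A₀ exp(−t/τ) = 19.3×exp(−2.3/9.7) = 15.23 cm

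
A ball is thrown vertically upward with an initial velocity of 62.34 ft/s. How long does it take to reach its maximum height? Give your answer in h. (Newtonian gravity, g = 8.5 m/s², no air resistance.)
t_up = v₀/g (with unit conversion) = 0.000621 h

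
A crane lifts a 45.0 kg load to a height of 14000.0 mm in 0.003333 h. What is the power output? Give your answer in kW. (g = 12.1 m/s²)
W = mgh = 45×12.1×14 = 7623 J
P = W/t = 7623/12 = 635.3 W = 0.6353 kW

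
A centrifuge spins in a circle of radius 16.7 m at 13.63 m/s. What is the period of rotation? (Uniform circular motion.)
T = 2πr/v = 2π×16.7/13.63 = 7.7 s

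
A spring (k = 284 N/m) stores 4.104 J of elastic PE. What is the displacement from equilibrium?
PE = ½kx² → x = √(2PE/k) = √(2×4.104/284) = 0.17 m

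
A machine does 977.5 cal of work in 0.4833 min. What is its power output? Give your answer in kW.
P = W/t = 4090 J / 29 s = 141 W = 0.141 kW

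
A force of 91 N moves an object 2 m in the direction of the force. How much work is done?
W = Fd = 91×2 = 182.0 J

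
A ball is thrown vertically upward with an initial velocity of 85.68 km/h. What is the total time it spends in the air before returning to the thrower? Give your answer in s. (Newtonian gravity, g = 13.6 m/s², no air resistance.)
t_total = 2v₀/g (with unit conversion) = 3.5 s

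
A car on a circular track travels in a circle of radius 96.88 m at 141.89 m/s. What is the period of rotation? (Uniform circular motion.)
T = 2πr/v = 2π×96.88/141.89 = 4.29 s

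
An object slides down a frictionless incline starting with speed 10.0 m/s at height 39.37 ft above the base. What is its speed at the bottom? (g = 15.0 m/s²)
½mv₀² + mgh = ½mv² → v = √(v₀² + 2gh) = √(10² + 2×15.0×12) = 21.45 m/s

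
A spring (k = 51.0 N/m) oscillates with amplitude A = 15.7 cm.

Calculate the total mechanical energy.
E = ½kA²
E = ½kA² = ½×51.0×(0.157)² = 0.6285 J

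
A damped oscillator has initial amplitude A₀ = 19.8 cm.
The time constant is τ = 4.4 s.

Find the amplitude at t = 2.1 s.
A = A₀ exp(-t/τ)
A = A₀ exp(−t/τ) = 19.8×exp(−2.1/4.4) = 12.29 cm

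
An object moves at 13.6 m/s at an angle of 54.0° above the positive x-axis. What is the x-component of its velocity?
vₓ = v cos(θ) = 13.6 × cos(54.0°) = 7.99 m/s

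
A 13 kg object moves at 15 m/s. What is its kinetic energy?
KE = ½mv² = ½×13×15² = 1462.5 J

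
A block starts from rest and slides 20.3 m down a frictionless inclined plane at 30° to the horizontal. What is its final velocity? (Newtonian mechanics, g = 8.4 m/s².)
a = g sin(θ) = 8.4 × sin(30°) = 4.2 m/s²
v = √(2ad) = √(2 × 4.2 × 20.3) = 13.06 m/s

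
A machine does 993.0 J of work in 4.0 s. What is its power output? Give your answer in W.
P = W/t = 993 J / 4 s = 248.2 W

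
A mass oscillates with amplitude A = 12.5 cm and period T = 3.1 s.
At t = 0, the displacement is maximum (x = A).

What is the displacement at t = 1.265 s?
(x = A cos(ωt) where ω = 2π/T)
ω = 2π/T = 2π/3.1 = 2.027 rad/s
x = A cos(ωt) = 12.5×cos(2.027×1.265) = -10.47 cm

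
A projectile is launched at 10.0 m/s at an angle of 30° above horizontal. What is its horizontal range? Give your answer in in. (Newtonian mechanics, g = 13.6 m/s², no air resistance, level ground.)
R = v₀² sin(2θ) / g (with unit conversion) = 250.7 in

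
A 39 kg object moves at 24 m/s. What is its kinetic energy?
KE = ½mv² = ½×39×24² = 11232.0 J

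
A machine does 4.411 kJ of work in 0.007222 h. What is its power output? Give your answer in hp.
P = W/t = 4411 J / 26 s = 169.7 W = 0.2275 hp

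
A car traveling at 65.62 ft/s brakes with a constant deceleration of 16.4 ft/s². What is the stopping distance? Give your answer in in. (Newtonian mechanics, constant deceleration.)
d = v₀² / (2a) (with unit conversion) = 1575.0 in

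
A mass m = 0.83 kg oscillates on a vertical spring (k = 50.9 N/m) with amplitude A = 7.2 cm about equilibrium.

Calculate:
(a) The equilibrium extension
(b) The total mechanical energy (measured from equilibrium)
x_eq = mg/k = 0.83×9.81/50.9 = 0.16 m = 16 cm
E = ½kA² = ½×50.9×(0.072)² = 0.1319 J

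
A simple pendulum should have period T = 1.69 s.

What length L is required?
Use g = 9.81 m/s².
T = 2π√(L/g) → L = g(T/2π)² = 9.81×(1.69/2π)² = 0.7097 m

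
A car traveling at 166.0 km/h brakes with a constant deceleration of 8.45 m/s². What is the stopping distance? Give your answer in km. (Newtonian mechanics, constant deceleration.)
d = v₀² / (2a) (with unit conversion) = 0.1258 km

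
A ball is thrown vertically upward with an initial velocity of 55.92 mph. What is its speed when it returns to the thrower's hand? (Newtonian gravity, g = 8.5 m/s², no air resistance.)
By conservation of energy, the ball returns at the same speed = 55.92 mph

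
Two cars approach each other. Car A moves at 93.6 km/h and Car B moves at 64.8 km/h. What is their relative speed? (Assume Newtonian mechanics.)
v_rel = v_A + v_B = 93.6 + 64.8 = 158.4 km/h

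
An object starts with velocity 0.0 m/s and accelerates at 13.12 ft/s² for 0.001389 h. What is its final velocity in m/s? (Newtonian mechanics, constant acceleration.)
v = v₀ + at (with unit conversion) = 20.0 m/s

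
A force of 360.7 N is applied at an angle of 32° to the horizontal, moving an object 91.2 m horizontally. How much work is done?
W = Fd cosθ = 360.7×91.2×cos(32°) = 27897.0 J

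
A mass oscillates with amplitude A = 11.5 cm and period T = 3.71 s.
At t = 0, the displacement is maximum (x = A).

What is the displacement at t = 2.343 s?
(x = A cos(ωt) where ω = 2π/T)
ω = 2π/T = 2π/3.71 = 1.694 rad/s
x = A cos(ωt) = 11.5×cos(1.694×2.343) = -7.791 cm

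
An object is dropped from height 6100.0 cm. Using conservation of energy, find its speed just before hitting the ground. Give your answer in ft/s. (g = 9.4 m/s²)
mgh = ½mv² → v = √(2gh) = √(2×9.4×61) = 33.86 m/s = 111.1 ft/s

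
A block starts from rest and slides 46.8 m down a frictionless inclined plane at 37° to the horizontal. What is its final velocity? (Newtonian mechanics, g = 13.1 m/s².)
a = g sin(θ) = 13.1 × sin(37°) = 7.88 m/s²
v = √(2ad) = √(2 × 7.88 × 46.8) = 27.16 m/s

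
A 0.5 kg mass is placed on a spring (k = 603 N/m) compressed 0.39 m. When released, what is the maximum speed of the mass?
½kx² = ½mv² → v = x√(k/m) = 0.39×√(603/0.5) = 13.54 m/s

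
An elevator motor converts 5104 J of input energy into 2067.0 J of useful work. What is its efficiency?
η = W_out/W_in = 2067.0/5104 = 0.405 = 40.5%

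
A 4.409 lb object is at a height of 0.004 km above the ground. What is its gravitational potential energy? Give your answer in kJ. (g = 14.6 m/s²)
PE = mgh = 2 kg × 14.6 m/s² × 4 m = 116.8 J = 0.1168 kJ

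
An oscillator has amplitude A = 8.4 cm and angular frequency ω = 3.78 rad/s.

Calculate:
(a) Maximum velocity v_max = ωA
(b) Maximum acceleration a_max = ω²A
v_max = ωA = 3.78×0.084 = 0.3175 m/s
a_max = ω²A = 3.78²×0.084 = 1.2 m/s²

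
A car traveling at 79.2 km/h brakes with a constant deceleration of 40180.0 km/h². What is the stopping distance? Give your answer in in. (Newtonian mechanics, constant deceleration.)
d = v₀² / (2a) (with unit conversion) = 3073.0 in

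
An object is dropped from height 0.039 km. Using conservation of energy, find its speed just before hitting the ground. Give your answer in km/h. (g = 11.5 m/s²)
mgh = ½mv² → v = √(2gh) = √(2×11.5×39) = 29.95 m/s = 107.8 km/h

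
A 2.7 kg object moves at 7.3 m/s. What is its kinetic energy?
KE = ½mv² = ½×2.7×7.3² = 71.9415 J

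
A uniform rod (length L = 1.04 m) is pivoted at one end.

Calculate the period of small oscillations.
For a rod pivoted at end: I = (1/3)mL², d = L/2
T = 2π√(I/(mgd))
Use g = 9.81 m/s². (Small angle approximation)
I/m = (1/3)L² = 0.3605 m²; d = L/2 = 0.52 m
T = 2π√(I/(mgd)) = 2π√(0.3605/(9.81×0.52)) = 1.67 s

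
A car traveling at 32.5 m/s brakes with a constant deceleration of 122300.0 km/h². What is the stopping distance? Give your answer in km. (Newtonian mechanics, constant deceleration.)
d = v₀² / (2a) (with unit conversion) = 0.05596 km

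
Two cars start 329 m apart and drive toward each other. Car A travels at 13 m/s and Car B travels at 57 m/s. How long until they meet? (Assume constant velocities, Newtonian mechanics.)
Combined speed: v_combined = 13 + 57 = 70 m/s
Time to meet: t = d/70 = 329/70 = 4.7 s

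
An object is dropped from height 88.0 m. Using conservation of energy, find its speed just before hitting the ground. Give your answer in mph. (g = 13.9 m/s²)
mgh = ½mv² → v = √(2gh) = √(2×13.9×88) = 49.46 m/s = 110.6 mph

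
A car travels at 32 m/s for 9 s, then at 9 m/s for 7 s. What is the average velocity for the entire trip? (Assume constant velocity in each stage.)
d₁ = v₁t₁ = 32 × 9 = 288 m
d₂ = v₂t₂ = 9 × 7 = 63 m
d_total = 351 m, t_total = 16 s
v_avg = d_total/t_total = 351/16 = 21.94 m/s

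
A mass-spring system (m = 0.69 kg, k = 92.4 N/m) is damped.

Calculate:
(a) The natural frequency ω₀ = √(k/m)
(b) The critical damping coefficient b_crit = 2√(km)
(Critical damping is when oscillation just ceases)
ω₀ = √(k/m) = √(92.4/0.69) = 11.57 rad/s
b_crit = 2√(km) = 2√(92.4×0.69) = 15.97 kg/s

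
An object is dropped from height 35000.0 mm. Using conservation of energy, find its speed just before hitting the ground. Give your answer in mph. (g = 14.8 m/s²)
mgh = ½mv² → v = √(2gh) = √(2×14.8×35) = 32.19 m/s = 72.0 mph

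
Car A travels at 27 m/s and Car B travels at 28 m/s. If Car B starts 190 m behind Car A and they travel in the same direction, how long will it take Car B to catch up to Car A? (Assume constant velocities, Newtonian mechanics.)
Relative speed: v_rel = 28 - 27 = 1 m/s
Time to catch: t = d₀/v_rel = 190/1 = 190.0 s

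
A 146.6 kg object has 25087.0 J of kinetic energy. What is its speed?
KE = ½mv² → v = √(2KE/m) = √(2×25087.0/146.6) = 18.5 m/s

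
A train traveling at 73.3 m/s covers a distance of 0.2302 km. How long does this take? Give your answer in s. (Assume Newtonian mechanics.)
t = d/v (with unit conversion) = 3.141 s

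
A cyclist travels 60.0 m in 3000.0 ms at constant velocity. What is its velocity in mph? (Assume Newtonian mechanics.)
v = d/t (with unit conversion) = 44.74 mph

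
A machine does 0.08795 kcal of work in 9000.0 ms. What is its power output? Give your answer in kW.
P = W/t = 368 J / 9 s = 40.89 W = 0.04089 kW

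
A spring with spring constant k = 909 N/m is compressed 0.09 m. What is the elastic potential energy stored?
PE = ½kx² = ½×909×0.09² = 3.681 J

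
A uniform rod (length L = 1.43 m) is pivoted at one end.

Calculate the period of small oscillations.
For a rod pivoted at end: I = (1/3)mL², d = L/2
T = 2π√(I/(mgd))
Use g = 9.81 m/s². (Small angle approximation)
I/m = (1/3)L² = 0.6816 m²; d = L/2 = 0.715 m
T = 2π√(I/(mgd)) = 2π√(0.6816/(9.81×0.715)) = 1.959 s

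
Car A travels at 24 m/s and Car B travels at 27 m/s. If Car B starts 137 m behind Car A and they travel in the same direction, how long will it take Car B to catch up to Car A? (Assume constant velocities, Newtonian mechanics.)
Relative speed: v_rel = 27 - 24 = 3 m/s
Time to catch: t = d₀/v_rel = 137/3 = 45.67 s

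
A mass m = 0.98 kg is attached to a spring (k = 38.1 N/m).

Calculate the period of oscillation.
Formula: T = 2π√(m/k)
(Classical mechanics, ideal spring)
T = 2π√(m/k) = 2π√(0.98/38.1) = 1.008 s; f = 1/T = 0.9924 Hz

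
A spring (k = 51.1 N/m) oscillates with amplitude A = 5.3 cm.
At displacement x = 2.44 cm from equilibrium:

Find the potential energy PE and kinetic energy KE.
E_total = ½kA² = ½×51.1×(0.053)² = 0.07177 J
PE = ½kx² = ½×51.1×(0.0244)² = 0.01521 J
KE = E_total − PE = 0.05656 J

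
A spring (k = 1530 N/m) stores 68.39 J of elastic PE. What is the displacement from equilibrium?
PE = ½kx² → x = √(2PE/k) = √(2×68.39/1530) = 0.299 m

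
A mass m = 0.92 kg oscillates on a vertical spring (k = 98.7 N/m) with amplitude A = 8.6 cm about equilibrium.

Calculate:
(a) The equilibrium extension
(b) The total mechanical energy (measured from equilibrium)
x_eq = mg/k = 0.92×9.81/98.7 = 0.09144 m = 9.144 cm
E = ½kA² = ½×98.7×(0.086)² = 0.365 J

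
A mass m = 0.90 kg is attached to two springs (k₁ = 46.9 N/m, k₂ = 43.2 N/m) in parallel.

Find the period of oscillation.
k_eq = k₁+k₂ = 90.1 N/m
T = 2π√(m/k_eq) = 2π√(0.9/90.1) = 0.628 s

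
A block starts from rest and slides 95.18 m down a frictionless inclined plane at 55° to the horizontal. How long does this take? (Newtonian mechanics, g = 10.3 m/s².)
a = g sin(θ) = 10.3 × sin(55°) = 8.44 m/s²
t = √(2d/a) = √(2 × 95.18 / 8.44) = 4.75 s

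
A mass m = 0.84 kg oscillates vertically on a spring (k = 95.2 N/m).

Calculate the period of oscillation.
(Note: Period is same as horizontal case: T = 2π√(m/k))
T = 2π√(m/k) = 2π√(0.84/95.2) = 0.5902 s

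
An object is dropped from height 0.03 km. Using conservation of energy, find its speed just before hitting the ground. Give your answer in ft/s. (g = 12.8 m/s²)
mgh = ½mv² → v = √(2gh) = √(2×12.8×30) = 27.71 m/s = 90.92 ft/s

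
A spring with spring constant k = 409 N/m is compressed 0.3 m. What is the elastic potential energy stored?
PE = ½kx² = ½×409×0.3² = 18.4 J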